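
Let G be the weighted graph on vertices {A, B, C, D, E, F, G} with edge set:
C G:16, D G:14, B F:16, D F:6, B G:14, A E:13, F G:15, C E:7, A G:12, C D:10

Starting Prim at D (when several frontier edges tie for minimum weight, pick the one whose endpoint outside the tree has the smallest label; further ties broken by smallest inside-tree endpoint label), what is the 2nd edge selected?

C-D

Prim's algorithm from D:
Step 1: frontier [D F 6, C D 10, D G 14] → take D F (6); add F.
Step 2: frontier [C D 10, D G 14, F G 15, B F 16] → take C D (10); add C.
Step 3: frontier [C E 7, C G 16, D G 14, F G 15, B F 16] → take C E (7); add E.
Step 4: frontier [C G 16, D G 14, A E 13, F G 15, B F 16] → take A E (13); add A.
Step 5: frontier [A G 12, C G 16, D G 14, F G 15, B F 16] → take A G (12); add G.
Step 6: frontier [B F 16, B G 14] → take B G (14); add B.
The 2nd edge added is C D.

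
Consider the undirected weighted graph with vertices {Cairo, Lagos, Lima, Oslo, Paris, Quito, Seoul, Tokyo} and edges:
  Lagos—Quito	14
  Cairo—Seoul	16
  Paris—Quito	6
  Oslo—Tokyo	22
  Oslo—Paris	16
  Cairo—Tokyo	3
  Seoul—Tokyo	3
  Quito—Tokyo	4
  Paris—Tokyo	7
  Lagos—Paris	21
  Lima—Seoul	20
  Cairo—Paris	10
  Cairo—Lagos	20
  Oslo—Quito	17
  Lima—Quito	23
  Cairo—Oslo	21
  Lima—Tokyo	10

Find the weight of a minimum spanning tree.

Sort edges by weight, then run Kruskal:
Cairo—Tokyo (3): add — endpoints in different components.
Seoul—Tokyo (3): add — endpoints in different components.
Quito—Tokyo (4): add — endpoints in different components.
Paris—Quito (6): add — endpoints in different components.
Paris—Tokyo (7): skip — Tokyo and Paris already connected.
Cairo—Paris (10): skip — Cairo and Paris already connected.
Lima—Tokyo (10): add — endpoints in different components.
Lagos—Quito (14): add — endpoints in different components.
Cairo—Seoul (16): skip — Cairo and Seoul already connected.
Oslo—Paris (16): add — endpoints in different components.
MST edges: Cairo—Tokyo, Seoul—Tokyo, Quito—Tokyo, Paris—Quito, Lima—Tokyo, Lagos—Quito, Oslo—Paris; total weight 3+3+4+6+10+14+16 = 56.

56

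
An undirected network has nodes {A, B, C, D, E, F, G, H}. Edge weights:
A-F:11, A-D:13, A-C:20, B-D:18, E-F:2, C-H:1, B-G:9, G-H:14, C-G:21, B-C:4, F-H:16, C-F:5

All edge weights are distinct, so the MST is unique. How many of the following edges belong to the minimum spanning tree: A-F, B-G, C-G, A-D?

Kruskal: consider edges lightest-first.
C-H (1): add — endpoints in different components.
E-F (2): add — endpoints in different components.
B-C (4): add — endpoints in different components.
C-F (5): add — endpoints in different components.
B-G (9): add — endpoints in different components.
A-F (11): add — endpoints in different components.
A-D (13): add — endpoints in different components.
MST edge set: {C-H, E-F, B-C, C-F, B-G, A-F, A-D}.
Of the listed edges, {A-F, B-G, A-D} are in the MST → 3.

3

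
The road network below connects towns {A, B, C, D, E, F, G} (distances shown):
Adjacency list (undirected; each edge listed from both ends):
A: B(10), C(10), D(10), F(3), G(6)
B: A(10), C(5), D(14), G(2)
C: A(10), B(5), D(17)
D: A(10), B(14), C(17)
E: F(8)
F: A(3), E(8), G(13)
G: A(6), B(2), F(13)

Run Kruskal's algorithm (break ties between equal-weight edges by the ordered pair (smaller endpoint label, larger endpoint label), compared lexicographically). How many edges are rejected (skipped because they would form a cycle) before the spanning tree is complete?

Sort edges by weight, then run Kruskal:
B—G (2): add. Components now {A} {B,G} {C} {D} {E} {F}
A—F (3): add. Components now {A,F} {B,G} {C} {D} {E}
B—C (5): add. Components now {A,F} {B,C,G} {D} {E}
A—G (6): add. Components now {A,B,C,F,G} {D} {E}
E—F (8): add. Components now {A,B,C,E,F,G} {D}
A—B (10): skip — A and B already connected.
A—C (10): skip — A and C already connected.
A—D (10): add. Components now {A,B,C,D,E,F,G}
Edges rejected before the tree was complete: 2.

2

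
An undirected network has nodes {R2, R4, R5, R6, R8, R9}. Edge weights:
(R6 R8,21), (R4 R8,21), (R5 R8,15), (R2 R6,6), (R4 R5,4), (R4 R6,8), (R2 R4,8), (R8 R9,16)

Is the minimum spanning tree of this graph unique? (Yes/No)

Sort edges by weight, then run Kruskal:
R4 R5 (4): add — endpoints in different components.
R2 R6 (6): add — endpoints in different components.
R2 R4 (8): add — endpoints in different components.
R4 R6 (8): skip — R4 and R6 already connected.
R5 R8 (15): add — endpoints in different components.
R8 R9 (16): add — endpoints in different components.
Non-tree edge R4 R6 has weight 8, equal to the heaviest edge on its tree cycle — swapping gives another MST of the same weight. Not unique.

No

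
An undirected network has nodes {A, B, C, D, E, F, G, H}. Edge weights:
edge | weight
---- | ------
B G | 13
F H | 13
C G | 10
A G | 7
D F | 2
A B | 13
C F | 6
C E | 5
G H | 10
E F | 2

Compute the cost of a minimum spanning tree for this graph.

49

Sort edges by weight, then run Kruskal:
D F (2): add — endpoints in different components.
E F (2): add — endpoints in different components.
C E (5): add — endpoints in different components.
C F (6): skip — C and F already connected.
A G (7): add — endpoints in different components.
C G (10): add — endpoints in different components.
G H (10): add — endpoints in different components.
A B (13): add — endpoints in different components.
MST edges: D F, E F, C E, A G, C G, G H, A B; total weight 2+2+5+7+10+10+13 = 49.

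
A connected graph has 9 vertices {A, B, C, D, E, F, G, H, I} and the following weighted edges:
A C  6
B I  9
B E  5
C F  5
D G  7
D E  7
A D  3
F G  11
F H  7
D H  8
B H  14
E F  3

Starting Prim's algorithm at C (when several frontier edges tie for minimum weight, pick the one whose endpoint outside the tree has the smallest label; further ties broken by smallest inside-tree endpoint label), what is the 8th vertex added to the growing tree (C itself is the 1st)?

H

Prim's algorithm from C:
Step 1: frontier [C F 5, A C 6] → take C F (5); add F.
Step 2: frontier [A C 6, E F 3, F H 7, F G 11] → take E F (3); add E.
Step 3: frontier [A C 6, B E 5, D E 7, F H 7, F G 11] → take B E (5); add B.
Step 4: frontier [B I 9, B H 14, A C 6, D E 7, F H 7, F G 11] → take A C (6); add A.
Step 5: frontier [A D 3, B I 9, B H 14, D E 7, F H 7, F G 11] → take A D (3); add D.
Step 6: frontier [B I 9, B H 14, D G 7, D H 8, F H 7, F G 11] → take D G (7); add G.
Step 7: frontier [B I 9, B H 14, D H 8, F H 7] → take F H (7); add H.
Step 8: frontier [B I 9] → take B I (9); add I.
Vertex order: C, F, E, B, A, D, G, H, I. The 8th vertex is H.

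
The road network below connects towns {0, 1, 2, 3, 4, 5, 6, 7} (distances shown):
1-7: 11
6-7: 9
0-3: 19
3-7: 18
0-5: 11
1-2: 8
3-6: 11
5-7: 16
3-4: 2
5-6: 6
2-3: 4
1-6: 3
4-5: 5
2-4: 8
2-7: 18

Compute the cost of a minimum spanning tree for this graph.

Kruskal's algorithm — process edges by increasing weight (ties by edge label):
3-4 (2): add — endpoints in different components.
1-6 (3): add — endpoints in different components.
2-3 (4): add — endpoints in different components.
4-5 (5): add — endpoints in different components.
5-6 (6): add — endpoints in different components.
1-2 (8): skip — 1 and 2 already connected.
2-4 (8): skip — 2 and 4 already connected.
6-7 (9): add — endpoints in different components.
0-5 (11): add — endpoints in different components.
MST edges: 3-4, 1-6, 2-3, 4-5, 5-6, 6-7, 0-5; total weight 2+3+4+5+6+9+11 = 40.

40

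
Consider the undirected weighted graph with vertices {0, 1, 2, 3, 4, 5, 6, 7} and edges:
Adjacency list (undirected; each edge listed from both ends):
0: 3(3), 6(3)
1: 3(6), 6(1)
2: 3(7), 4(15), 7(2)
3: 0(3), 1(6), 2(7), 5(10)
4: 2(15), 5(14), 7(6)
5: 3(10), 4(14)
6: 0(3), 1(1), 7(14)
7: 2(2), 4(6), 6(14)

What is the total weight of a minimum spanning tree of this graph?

Prim's algorithm from 4:
Step 1: frontier [4—7 6, 4—5 14, 2—4 15] → take 4—7 (6); add 7.
Step 2: frontier [4—5 14, 2—4 15, 2—7 2, 6—7 14] → take 2—7 (2); add 2.
Step 3: frontier [2—3 7, 4—5 14, 6—7 14] → take 2—3 (7); add 3.
Step 4: frontier [0—3 3, 1—3 6, 3—5 10, 4—5 14, 6—7 14] → take 0—3 (3); add 0.
Step 5: frontier [0—6 3, 1—3 6, 3—5 10, 4—5 14, 6—7 14] → take 0—6 (3); add 6.
Step 6: frontier [1—3 6, 3—5 10, 4—5 14, 1—6 1] → take 1—6 (1); add 1.
Step 7: frontier [3—5 10, 4—5 14] → take 3—5 (10); add 5.
MST edges: 4—7, 2—7, 2—3, 0—3, 0—6, 1—6, 3—5; total weight 6+2+7+3+3+1+10 = 32.

32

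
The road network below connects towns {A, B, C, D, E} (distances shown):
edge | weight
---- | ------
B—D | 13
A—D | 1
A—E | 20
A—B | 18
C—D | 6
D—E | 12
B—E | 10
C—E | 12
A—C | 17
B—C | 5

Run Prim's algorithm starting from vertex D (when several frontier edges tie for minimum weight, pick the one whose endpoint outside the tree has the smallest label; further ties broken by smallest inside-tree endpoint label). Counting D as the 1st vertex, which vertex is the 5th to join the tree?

Grow the tree from D using Prim:
Step 1: frontier [A—D 1, C—D 6, D—E 12, B—D 13] → take A—D (1); add A.
Step 2: frontier [A—C 17, A—B 18, A—E 20, C—D 6, D—E 12, B—D 13] → take C—D (6); add C.
Step 3: frontier [A—B 18, A—E 20, B—C 5, C—E 12, D—E 12, B—D 13] → take B—C (5); add B.
Step 4: frontier [A—E 20, B—E 10, C—E 12, D—E 12] → take B—E (10); add E.
Vertex order: D, A, C, B, E. The 5th vertex is E.

E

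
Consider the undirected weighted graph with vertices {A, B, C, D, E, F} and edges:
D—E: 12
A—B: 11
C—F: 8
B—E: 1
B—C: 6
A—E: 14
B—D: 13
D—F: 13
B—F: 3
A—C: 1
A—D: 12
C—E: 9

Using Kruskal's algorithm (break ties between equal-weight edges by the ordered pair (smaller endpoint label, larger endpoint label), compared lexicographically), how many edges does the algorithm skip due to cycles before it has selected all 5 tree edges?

Sort edges by weight, then run Kruskal:
A—C (1): add. Components now {A,C} {B} {D} {E} {F}
B—E (1): add. Components now {A,C} {B,E} {D} {F}
B—F (3): add. Components now {A,C} {B,E,F} {D}
B—C (6): add. Components now {A,B,C,E,F} {D}
C—F (8): skip — C and F already connected.
C—E (9): skip — C and E already connected.
A—B (11): skip — A and B already connected.
A—D (12): add. Components now {A,B,C,D,E,F}
Edges rejected before the tree was complete: 3.

3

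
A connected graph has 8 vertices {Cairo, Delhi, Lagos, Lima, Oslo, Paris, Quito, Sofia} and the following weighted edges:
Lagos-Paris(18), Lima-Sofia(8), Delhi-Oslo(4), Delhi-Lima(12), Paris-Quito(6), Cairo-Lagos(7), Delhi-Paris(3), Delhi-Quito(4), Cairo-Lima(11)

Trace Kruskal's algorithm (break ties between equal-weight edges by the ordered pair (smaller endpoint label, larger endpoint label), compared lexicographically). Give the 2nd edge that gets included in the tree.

Kruskal's algorithm — process edges by increasing weight (ties by edge label):
Delhi-Paris (3): add — endpoints in different components.
Delhi-Oslo (4): add — endpoints in different components.
Delhi-Quito (4): add — endpoints in different components.
Paris-Quito (6): skip — Paris and Quito already connected.
Cairo-Lagos (7): add — endpoints in different components.
Lima-Sofia (8): add — endpoints in different components.
Cairo-Lima (11): add — endpoints in different components.
Delhi-Lima (12): add — endpoints in different components.
The 2nd edge added is Delhi-Oslo.

Delhi-Oslo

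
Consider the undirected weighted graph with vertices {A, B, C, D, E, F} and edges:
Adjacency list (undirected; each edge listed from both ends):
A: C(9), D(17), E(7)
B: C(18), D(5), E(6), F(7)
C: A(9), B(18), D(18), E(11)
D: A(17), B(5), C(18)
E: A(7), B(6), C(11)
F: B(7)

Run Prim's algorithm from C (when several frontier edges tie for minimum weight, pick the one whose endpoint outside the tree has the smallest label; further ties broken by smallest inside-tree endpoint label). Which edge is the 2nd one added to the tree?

A-E

Grow the tree from C using Prim:
Step 1: cheapest edge leaving the tree is A C (9); add A.
Step 2: cheapest edge leaving the tree is A E (7); add E.
Step 3: cheapest edge leaving the tree is B E (6); add B.
Step 4: cheapest edge leaving the tree is B D (5); add D.
Step 5: cheapest edge leaving the tree is B F (7); add F.
The 2nd edge added is A E.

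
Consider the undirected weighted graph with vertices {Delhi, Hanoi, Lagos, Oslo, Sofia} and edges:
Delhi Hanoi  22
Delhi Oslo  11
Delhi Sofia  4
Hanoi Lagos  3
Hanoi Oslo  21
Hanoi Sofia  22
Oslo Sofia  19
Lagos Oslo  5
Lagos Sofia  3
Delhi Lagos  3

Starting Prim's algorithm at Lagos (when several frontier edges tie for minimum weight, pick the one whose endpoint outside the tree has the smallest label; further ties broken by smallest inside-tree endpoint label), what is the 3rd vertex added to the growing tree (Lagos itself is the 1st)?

Hanoi

Prim, starting at Lagos.
Step 1: frontier [Delhi Lagos 3, Hanoi Lagos 3, Lagos Sofia 3, Lagos Oslo 5] → take Delhi Lagos (3); add Delhi.
Step 2: frontier [Delhi Sofia 4, Delhi Oslo 11, Delhi Hanoi 22, Hanoi Lagos 3, Lagos Sofia 3, Lagos Oslo 5] → take Hanoi Lagos (3); add Hanoi.
Step 3: frontier [Delhi Sofia 4, Delhi Oslo 11, Hanoi Oslo 21, Hanoi Sofia 22, Lagos Sofia 3, Lagos Oslo 5] → take Lagos Sofia (3); add Sofia.
Step 4: frontier [Delhi Oslo 11, Hanoi Oslo 21, Lagos Oslo 5, Oslo Sofia 19] → take Lagos Oslo (5); add Oslo.
Vertex order: Lagos, Delhi, Hanoi, Sofia, Oslo. The 3rd vertex is Hanoi.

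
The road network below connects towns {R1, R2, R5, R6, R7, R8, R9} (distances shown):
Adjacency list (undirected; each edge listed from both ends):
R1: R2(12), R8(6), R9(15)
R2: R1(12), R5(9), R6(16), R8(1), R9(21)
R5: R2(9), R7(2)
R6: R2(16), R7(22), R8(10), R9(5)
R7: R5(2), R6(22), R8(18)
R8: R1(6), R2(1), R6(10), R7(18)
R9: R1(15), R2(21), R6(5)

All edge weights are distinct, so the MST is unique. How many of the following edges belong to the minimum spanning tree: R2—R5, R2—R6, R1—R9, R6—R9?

Kruskal: consider edges lightest-first.
R2—R8 (1): add — endpoints in different components.
R5—R7 (2): add — endpoints in different components.
R6—R9 (5): add — endpoints in different components.
R1—R8 (6): add — endpoints in different components.
R2—R5 (9): add — endpoints in different components.
R6—R8 (10): add — endpoints in different components.
MST edge set: {R2—R8, R5—R7, R6—R9, R1—R8, R2—R5, R6—R8}.
Of the listed edges, {R2—R5, R6—R9} are in the MST → 2.

2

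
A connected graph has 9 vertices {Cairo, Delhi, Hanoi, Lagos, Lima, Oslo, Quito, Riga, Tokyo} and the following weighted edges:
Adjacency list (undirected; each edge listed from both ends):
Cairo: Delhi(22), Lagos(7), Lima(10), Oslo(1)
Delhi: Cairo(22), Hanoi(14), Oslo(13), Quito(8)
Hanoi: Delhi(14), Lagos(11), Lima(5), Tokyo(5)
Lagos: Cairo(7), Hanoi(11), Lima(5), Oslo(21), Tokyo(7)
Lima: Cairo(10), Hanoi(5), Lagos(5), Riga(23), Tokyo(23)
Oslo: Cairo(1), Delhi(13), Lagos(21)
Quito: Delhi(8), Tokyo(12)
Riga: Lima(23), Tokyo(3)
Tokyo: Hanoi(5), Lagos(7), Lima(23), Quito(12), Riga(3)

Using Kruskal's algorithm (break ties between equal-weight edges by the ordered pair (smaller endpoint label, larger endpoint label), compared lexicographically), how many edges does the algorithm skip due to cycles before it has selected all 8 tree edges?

3

Kruskal: consider edges lightest-first.
Cairo–Oslo (1): add — endpoints in different components.
Riga–Tokyo (3): add — endpoints in different components.
Hanoi–Lima (5): add — endpoints in different components.
Hanoi–Tokyo (5): add — endpoints in different components.
Lagos–Lima (5): add — endpoints in different components.
Cairo–Lagos (7): add — endpoints in different components.
Lagos–Tokyo (7): skip — Lagos and Tokyo already connected.
Delhi–Quito (8): add — endpoints in different components.
Cairo–Lima (10): skip — Cairo and Lima already connected.
Hanoi–Lagos (11): skip — Lagos and Hanoi already connected.
Quito–Tokyo (12): add — endpoints in different components.
Edges rejected before the tree was complete: 3.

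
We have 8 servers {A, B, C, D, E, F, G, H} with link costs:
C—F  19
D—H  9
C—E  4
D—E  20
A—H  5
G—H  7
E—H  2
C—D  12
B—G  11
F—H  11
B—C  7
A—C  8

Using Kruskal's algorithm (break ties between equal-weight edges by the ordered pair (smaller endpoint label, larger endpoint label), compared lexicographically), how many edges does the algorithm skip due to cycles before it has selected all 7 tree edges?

2

Sort edges by weight, then run Kruskal:
E—H (2): add — endpoints in different components.
C—E (4): add — endpoints in different components.
A—H (5): add — endpoints in different components.
B—C (7): add — endpoints in different components.
G—H (7): add — endpoints in different components.
A—C (8): skip — A and C already connected.
D—H (9): add — endpoints in different components.
B—G (11): skip — B and G already connected.
F—H (11): add — endpoints in different components.
Edges rejected before the tree was complete: 2.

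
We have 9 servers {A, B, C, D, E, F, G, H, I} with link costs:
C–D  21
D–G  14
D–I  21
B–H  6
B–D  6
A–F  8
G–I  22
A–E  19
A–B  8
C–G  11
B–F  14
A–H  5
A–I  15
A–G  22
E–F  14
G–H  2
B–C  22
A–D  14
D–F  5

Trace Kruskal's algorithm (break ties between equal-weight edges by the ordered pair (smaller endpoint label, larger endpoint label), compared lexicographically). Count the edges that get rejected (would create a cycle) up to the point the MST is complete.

Sort edges by weight, then run Kruskal:
G–H (2): add — endpoints in different components.
A–H (5): add — endpoints in different components.
D–F (5): add — endpoints in different components.
B–D (6): add — endpoints in different components.
B–H (6): add — endpoints in different components.
A–B (8): skip — A and B already connected.
A–F (8): skip — A and F already connected.
C–G (11): add — endpoints in different components.
A–D (14): skip — A and D already connected.
B–F (14): skip — B and F already connected.
D–G (14): skip — D and G already connected.
E–F (14): add — endpoints in different components.
A–I (15): add — endpoints in different components.
Edges rejected before the tree was complete: 5.

5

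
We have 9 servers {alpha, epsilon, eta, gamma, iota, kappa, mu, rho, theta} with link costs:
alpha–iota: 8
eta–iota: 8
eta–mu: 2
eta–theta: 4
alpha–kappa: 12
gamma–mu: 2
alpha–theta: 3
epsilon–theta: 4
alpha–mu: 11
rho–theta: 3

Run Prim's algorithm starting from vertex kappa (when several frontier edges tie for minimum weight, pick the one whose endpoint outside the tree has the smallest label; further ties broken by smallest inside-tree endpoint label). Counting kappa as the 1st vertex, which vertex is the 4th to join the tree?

rho

Grow the tree from kappa using Prim:
Step 1: frontier [alpha–kappa 12] → take alpha–kappa (12); add alpha.
Step 2: frontier [alpha–theta 3, alpha–iota 8, alpha–mu 11] → take alpha–theta (3); add theta.
Step 3: frontier [alpha–iota 8, alpha–mu 11, rho–theta 3, epsilon–theta 4, eta–theta 4] → take rho–theta (3); add rho.
Step 4: frontier [alpha–iota 8, alpha–mu 11, epsilon–theta 4, eta–theta 4] → take epsilon–theta (4); add epsilon.
Step 5: frontier [alpha–iota 8, alpha–mu 11, eta–theta 4] → take eta–theta (4); add eta.
Step 6: frontier [alpha–iota 8, alpha–mu 11, eta–mu 2, eta–iota 8] → take eta–mu (2); add mu.
Step 7: frontier [alpha–iota 8, eta–iota 8, gamma–mu 2] → take gamma–mu (2); add gamma.
Step 8: frontier [alpha–iota 8, eta–iota 8] → take alpha–iota (8); add iota.
Vertex order: kappa, alpha, theta, rho, epsilon, eta, mu, gamma, iota. The 4th vertex is rho.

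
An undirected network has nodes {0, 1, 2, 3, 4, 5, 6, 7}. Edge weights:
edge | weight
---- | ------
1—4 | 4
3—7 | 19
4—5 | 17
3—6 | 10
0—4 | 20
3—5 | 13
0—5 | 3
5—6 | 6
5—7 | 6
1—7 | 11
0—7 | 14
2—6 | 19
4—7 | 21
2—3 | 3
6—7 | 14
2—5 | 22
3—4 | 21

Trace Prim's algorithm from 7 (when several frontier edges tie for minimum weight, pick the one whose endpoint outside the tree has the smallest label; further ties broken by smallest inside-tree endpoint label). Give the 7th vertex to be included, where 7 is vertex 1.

Prim, starting at 7.
Step 1: cheapest edge leaving the tree is 5—7 (6); add 5.
Step 2: cheapest edge leaving the tree is 0—5 (3); add 0.
Step 3: cheapest edge leaving the tree is 5—6 (6); add 6.
Step 4: cheapest edge leaving the tree is 3—6 (10); add 3.
Step 5: cheapest edge leaving the tree is 2—3 (3); add 2.
Step 6: cheapest edge leaving the tree is 1—7 (11); add 1.
Step 7: cheapest edge leaving the tree is 1—4 (4); add 4.
Vertex order: 7, 5, 0, 6, 3, 2, 1, 4. The 7th vertex is 1.

1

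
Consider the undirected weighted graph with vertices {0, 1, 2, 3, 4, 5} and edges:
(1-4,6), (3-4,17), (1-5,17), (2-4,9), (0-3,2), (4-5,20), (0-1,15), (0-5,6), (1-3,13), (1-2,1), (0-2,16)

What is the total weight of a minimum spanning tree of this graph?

28

Kruskal: consider edges lightest-first.
1-2 (1): add. Components now {0} {1,2} {3} {4} {5}
0-3 (2): add. Components now {0,3} {1,2} {4} {5}
0-5 (6): add. Components now {0,3,5} {1,2} {4}
1-4 (6): add. Components now {0,3,5} {1,2,4}
2-4 (9): skip — 2 and 4 already connected.
1-3 (13): add. Components now {0,1,2,3,4,5}
MST edges: 1-2, 0-3, 0-5, 1-4, 1-3; total weight 1+2+6+6+13 = 28.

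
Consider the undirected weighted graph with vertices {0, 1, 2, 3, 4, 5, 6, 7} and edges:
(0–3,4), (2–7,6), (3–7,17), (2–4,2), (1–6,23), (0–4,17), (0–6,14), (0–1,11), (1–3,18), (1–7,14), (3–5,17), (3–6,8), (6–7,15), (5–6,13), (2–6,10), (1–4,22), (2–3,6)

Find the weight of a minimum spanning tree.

Prim, starting at 4.
Step 1: cheapest edge leaving the tree is 2–4 (2); add 2.
Step 2: cheapest edge leaving the tree is 2–3 (6); add 3.
Step 3: cheapest edge leaving the tree is 0–3 (4); add 0.
Step 4: cheapest edge leaving the tree is 2–7 (6); add 7.
Step 5: cheapest edge leaving the tree is 3–6 (8); add 6.
Step 6: cheapest edge leaving the tree is 0–1 (11); add 1.
Step 7: cheapest edge leaving the tree is 5–6 (13); add 5.
MST edges: 2–4, 2–3, 0–3, 2–7, 3–6, 0–1, 5–6; total weight 2+6+4+6+8+11+13 = 50.

50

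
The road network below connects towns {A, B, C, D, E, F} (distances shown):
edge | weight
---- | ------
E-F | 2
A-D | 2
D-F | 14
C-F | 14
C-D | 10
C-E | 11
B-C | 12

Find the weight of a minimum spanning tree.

Kruskal: consider edges lightest-first.
A-D (2): add. Components now {A,D} {B} {C} {E} {F}
E-F (2): add. Components now {A,D} {B} {C} {E,F}
C-D (10): add. Components now {A,C,D} {B} {E,F}
C-E (11): add. Components now {A,C,D,E,F} {B}
B-C (12): add. Components now {A,B,C,D,E,F}
MST edges: A-D, E-F, C-D, C-E, B-C; total weight 2+2+10+11+12 = 37.

37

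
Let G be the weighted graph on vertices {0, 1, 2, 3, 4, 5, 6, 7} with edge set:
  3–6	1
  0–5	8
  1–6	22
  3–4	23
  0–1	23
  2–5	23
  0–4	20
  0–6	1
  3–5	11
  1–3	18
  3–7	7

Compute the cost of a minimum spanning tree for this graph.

78

Prim, starting at 7.
Step 1: frontier [3–7 7] → take 3–7 (7); add 3.
Step 2: frontier [3–6 1, 3–5 11, 1–3 18, 3–4 23] → take 3–6 (1); add 6.
Step 3: frontier [3–5 11, 1–3 18, 3–4 23, 0–6 1, 1–6 22] → take 0–6 (1); add 0.
Step 4: frontier [0–5 8, 0–4 20, 0–1 23, 3–5 11, 1–3 18, 3–4 23, 1–6 22] → take 0–5 (8); add 5.
Step 5: frontier [0–4 20, 0–1 23, 1–3 18, 3–4 23, 2–5 23, 1–6 22] → take 1–3 (18); add 1.
Step 6: frontier [0–4 20, 3–4 23, 2–5 23] → take 0–4 (20); add 4.
Step 7: frontier [2–5 23] → take 2–5 (23); add 2.
MST edges: 3–7, 3–6, 0–6, 0–5, 1–3, 0–4, 2–5; total weight 7+1+1+8+18+20+23 = 78.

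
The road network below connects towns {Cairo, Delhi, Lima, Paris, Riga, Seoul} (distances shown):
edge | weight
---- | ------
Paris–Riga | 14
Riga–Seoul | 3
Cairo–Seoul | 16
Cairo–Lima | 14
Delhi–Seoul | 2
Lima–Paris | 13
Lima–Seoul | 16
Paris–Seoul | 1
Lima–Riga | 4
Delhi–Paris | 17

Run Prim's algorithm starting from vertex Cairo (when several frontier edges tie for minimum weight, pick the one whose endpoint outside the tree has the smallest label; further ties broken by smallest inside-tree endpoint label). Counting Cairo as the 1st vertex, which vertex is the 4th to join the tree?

Grow the tree from Cairo using Prim:
Step 1: cheapest edge leaving the tree is Cairo–Lima (14); add Lima.
Step 2: cheapest edge leaving the tree is Lima–Riga (4); add Riga.
Step 3: cheapest edge leaving the tree is Riga–Seoul (3); add Seoul.
Step 4: cheapest edge leaving the tree is Paris–Seoul (1); add Paris.
Step 5: cheapest edge leaving the tree is Delhi–Seoul (2); add Delhi.
Vertex order: Cairo, Lima, Riga, Seoul, Paris, Delhi. The 4th vertex is Seoul.

Seoul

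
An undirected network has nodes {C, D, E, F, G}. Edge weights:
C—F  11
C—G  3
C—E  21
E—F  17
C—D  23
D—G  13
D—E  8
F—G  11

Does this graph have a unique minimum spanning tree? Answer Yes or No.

Kruskal: consider edges lightest-first.
C—G (3): add — endpoints in different components.
D—E (8): add — endpoints in different components.
C—F (11): add — endpoints in different components.
F—G (11): skip — F and G already connected.
D—G (13): add — endpoints in different components.
Non-tree edge F—G has weight 11, equal to the heaviest edge on its tree cycle — swapping gives another MST of the same weight. Not unique.

No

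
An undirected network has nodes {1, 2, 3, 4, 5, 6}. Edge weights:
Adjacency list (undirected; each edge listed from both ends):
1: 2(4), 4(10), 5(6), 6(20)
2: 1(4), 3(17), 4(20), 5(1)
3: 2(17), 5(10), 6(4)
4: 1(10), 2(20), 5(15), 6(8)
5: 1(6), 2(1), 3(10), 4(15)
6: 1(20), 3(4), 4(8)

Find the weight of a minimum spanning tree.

Kruskal's algorithm — process edges by increasing weight (ties by edge label):
2-5 (1): add. Components now {1} {2,5} {3} {4} {6}
1-2 (4): add. Components now {1,2,5} {3} {4} {6}
3-6 (4): add. Components now {1,2,5} {3,6} {4}
1-5 (6): skip — 1 and 5 already connected.
4-6 (8): add. Components now {1,2,5} {3,4,6}
1-4 (10): add. Components now {1,2,3,4,5,6}
MST edges: 2-5, 1-2, 3-6, 4-6, 1-4; total weight 1+4+4+8+10 = 27.

27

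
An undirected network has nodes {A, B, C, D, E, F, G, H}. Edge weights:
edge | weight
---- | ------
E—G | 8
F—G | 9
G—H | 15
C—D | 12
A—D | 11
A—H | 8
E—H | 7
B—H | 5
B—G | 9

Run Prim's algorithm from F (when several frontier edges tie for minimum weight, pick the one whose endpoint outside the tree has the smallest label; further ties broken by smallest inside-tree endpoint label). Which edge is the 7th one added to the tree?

Prim, starting at F.
Step 1: cheapest edge leaving the tree is F—G (9); add G.
Step 2: cheapest edge leaving the tree is E—G (8); add E.
Step 3: cheapest edge leaving the tree is E—H (7); add H.
Step 4: cheapest edge leaving the tree is B—H (5); add B.
Step 5: cheapest edge leaving the tree is A—H (8); add A.
Step 6: cheapest edge leaving the tree is A—D (11); add D.
Step 7: cheapest edge leaving the tree is C—D (12); add C.
The 7th edge added is C—D.

C-D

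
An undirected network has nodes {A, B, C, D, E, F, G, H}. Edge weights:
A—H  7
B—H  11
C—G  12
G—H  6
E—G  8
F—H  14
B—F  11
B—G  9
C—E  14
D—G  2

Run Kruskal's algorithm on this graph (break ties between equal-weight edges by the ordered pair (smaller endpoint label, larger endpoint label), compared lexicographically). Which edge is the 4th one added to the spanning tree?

Kruskal: consider edges lightest-first.
D—G (2): add — endpoints in different components.
G—H (6): add — endpoints in different components.
A—H (7): add — endpoints in different components.
E—G (8): add — endpoints in different components.
B—G (9): add — endpoints in different components.
B—F (11): add — endpoints in different components.
B—H (11): skip — B and H already connected.
C—G (12): add — endpoints in different components.
The 4th edge added is E—G.

E-G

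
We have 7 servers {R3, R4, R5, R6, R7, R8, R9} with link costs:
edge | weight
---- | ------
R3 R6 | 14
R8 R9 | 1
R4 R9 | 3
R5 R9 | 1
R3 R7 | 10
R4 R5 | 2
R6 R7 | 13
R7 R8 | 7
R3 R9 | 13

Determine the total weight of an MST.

34

Grow the tree from R3 using Prim:
Step 1: frontier [R3 R7 10, R3 R9 13, R3 R6 14] → take R3 R7 (10); add R7.
Step 2: frontier [R3 R9 13, R3 R6 14, R7 R8 7, R6 R7 13] → take R7 R8 (7); add R8.
Step 3: frontier [R3 R9 13, R3 R6 14, R6 R7 13, R8 R9 1] → take R8 R9 (1); add R9.
Step 4: frontier [R3 R6 14, R6 R7 13, R5 R9 1, R4 R9 3] → take R5 R9 (1); add R5.
Step 5: frontier [R3 R6 14, R4 R5 2, R6 R7 13, R4 R9 3] → take R4 R5 (2); add R4.
Step 6: frontier [R3 R6 14, R6 R7 13] → take R6 R7 (13); add R6.
MST edges: R3 R7, R7 R8, R8 R9, R5 R9, R4 R5, R6 R7; total weight 10+7+1+1+2+13 = 34.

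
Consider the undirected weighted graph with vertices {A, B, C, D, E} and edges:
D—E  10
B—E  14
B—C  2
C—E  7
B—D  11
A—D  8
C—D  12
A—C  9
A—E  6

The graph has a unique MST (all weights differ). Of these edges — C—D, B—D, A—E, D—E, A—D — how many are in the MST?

Sort edges by weight, then run Kruskal:
B—C (2): add. Components now {A} {B,C} {D} {E}
A—E (6): add. Components now {A,E} {B,C} {D}
C—E (7): add. Components now {A,B,C,E} {D}
A—D (8): add. Components now {A,B,C,D,E}
MST edge set: {B—C, A—E, C—E, A—D}.
Of the listed edges, {A—E, A—D} are in the MST → 2.

2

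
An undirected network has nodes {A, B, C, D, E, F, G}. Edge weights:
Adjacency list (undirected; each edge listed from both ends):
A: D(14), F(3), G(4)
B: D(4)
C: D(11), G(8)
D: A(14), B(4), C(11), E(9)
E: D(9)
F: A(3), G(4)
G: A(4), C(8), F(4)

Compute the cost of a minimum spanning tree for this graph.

39

Sort edges by weight, then run Kruskal:
A—F (3): add. Components now {A,F} {B} {C} {D} {E} {G}
A—G (4): add. Components now {A,F,G} {B} {C} {D} {E}
B—D (4): add. Components now {A,F,G} {B,D} {C} {E}
F—G (4): skip — F and G already connected.
C—G (8): add. Components now {A,C,F,G} {B,D} {E}
D—E (9): add. Components now {A,C,F,G} {B,D,E}
C—D (11): add. Components now {A,B,C,D,E,F,G}
MST edges: A—F, A—G, B—D, C—G, D—E, C—D; total weight 3+4+4+8+9+11 = 39.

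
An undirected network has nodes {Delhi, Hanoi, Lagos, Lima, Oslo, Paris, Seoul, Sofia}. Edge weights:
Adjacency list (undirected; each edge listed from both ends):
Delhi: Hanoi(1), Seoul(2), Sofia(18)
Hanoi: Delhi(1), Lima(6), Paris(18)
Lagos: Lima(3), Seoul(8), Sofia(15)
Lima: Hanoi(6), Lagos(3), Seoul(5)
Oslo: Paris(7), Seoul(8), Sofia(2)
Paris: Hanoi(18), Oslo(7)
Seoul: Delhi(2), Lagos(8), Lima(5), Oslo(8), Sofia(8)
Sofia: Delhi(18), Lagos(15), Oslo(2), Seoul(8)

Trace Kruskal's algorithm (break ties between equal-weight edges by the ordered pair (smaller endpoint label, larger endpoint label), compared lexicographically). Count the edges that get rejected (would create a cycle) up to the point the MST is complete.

Kruskal: consider edges lightest-first.
Delhi—Hanoi (1): add — endpoints in different components.
Delhi—Seoul (2): add — endpoints in different components.
Oslo—Sofia (2): add — endpoints in different components.
Lagos—Lima (3): add — endpoints in different components.
Lima—Seoul (5): add — endpoints in different components.
Hanoi—Lima (6): skip — Lima and Hanoi already connected.
Oslo—Paris (7): add — endpoints in different components.
Lagos—Seoul (8): skip — Seoul and Lagos already connected.
Oslo—Seoul (8): add — endpoints in different components.
Edges rejected before the tree was complete: 2.

2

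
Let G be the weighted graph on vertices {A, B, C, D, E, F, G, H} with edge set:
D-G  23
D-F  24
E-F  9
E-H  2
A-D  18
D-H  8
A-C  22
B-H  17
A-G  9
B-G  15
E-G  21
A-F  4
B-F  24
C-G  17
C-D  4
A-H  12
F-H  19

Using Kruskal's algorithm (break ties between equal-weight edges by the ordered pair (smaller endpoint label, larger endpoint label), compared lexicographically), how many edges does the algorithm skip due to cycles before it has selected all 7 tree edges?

Sort edges by weight, then run Kruskal:
E-H (2): add — endpoints in different components.
A-F (4): add — endpoints in different components.
C-D (4): add — endpoints in different components.
D-H (8): add — endpoints in different components.
A-G (9): add — endpoints in different components.
E-F (9): add — endpoints in different components.
A-H (12): skip — A and H already connected.
B-G (15): add — endpoints in different components.
Edges rejected before the tree was complete: 1.

1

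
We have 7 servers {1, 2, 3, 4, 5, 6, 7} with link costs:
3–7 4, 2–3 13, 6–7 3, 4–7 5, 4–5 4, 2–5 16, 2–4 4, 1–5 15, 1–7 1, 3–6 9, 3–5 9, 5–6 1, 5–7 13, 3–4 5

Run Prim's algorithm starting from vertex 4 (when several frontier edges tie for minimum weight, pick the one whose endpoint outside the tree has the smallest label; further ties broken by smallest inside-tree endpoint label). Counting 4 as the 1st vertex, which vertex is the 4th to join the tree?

Prim, starting at 4.
Step 1: frontier [2–4 4, 4–5 4, 3–4 5, 4–7 5] → take 2–4 (4); add 2.
Step 2: frontier [2–3 13, 2–5 16, 4–5 4, 3–4 5, 4–7 5] → take 4–5 (4); add 5.
Step 3: frontier [2–3 13, 3–4 5, 4–7 5, 5–6 1, 3–5 9, 5–7 13, 1–5 15] → take 5–6 (1); add 6.
Step 4: frontier [2–3 13, 3–4 5, 4–7 5, 3–5 9, 5–7 13, 1–5 15, 6–7 3, 3–6 9] → take 6–7 (3); add 7.
Step 5: frontier [2–3 13, 3–4 5, 3–5 9, 1–5 15, 3–6 9, 1–7 1, 3–7 4] → take 1–7 (1); add 1.
Step 6: frontier [2–3 13, 3–4 5, 3–5 9, 3–6 9, 3–7 4] → take 3–7 (4); add 3.
Vertex order: 4, 2, 5, 6, 7, 1, 3. The 4th vertex is 6.

6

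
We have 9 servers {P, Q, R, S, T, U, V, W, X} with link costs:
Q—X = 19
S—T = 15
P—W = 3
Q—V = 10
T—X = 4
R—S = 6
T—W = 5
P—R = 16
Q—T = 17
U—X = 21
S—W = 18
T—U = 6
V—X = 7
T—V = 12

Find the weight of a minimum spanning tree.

56

Grow the tree from S using Prim:
Step 1: cheapest edge leaving the tree is R—S (6); add R.
Step 2: cheapest edge leaving the tree is S—T (15); add T.
Step 3: cheapest edge leaving the tree is T—X (4); add X.
Step 4: cheapest edge leaving the tree is T—W (5); add W.
Step 5: cheapest edge leaving the tree is P—W (3); add P.
Step 6: cheapest edge leaving the tree is T—U (6); add U.
Step 7: cheapest edge leaving the tree is V—X (7); add V.
Step 8: cheapest edge leaving the tree is Q—V (10); add Q.
MST edges: R—S, S—T, T—X, T—W, P—W, T—U, V—X, Q—V; total weight 6+15+4+5+3+6+7+10 = 56.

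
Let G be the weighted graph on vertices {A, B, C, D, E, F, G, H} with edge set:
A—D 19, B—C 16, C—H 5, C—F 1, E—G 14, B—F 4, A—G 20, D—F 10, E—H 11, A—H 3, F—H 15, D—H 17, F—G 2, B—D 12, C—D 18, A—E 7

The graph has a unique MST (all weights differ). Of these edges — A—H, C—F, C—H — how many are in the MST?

Kruskal: consider edges lightest-first.
C—F (1): add — endpoints in different components.
F—G (2): add — endpoints in different components.
A—H (3): add — endpoints in different components.
B—F (4): add — endpoints in different components.
C—H (5): add — endpoints in different components.
A—E (7): add — endpoints in different components.
D—F (10): add — endpoints in different components.
MST edge set: {C—F, F—G, A—H, B—F, C—H, A—E, D—F}.
Of the listed edges, {A—H, C—F, C—H} are in the MST → 3.

3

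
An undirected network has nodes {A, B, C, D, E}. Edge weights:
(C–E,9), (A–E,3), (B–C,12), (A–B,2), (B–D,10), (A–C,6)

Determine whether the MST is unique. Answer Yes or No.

Yes

Kruskal's algorithm — process edges by increasing weight (ties by edge label):
A–B (2): add — endpoints in different components.
A–E (3): add — endpoints in different components.
A–C (6): add — endpoints in different components.
C–E (9): skip — C and E already connected.
B–D (10): add — endpoints in different components.
Every non-tree edge has weight strictly greater than the heaviest edge on the tree path between its endpoints, so the MST is unique.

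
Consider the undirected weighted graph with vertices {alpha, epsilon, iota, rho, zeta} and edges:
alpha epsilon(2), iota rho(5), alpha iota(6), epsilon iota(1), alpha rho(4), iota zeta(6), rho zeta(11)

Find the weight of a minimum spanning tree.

Prim's algorithm from iota:
Step 1: cheapest edge leaving the tree is epsilon iota (1); add epsilon.
Step 2: cheapest edge leaving the tree is alpha epsilon (2); add alpha.
Step 3: cheapest edge leaving the tree is alpha rho (4); add rho.
Step 4: cheapest edge leaving the tree is iota zeta (6); add zeta.
MST edges: epsilon iota, alpha epsilon, alpha rho, iota zeta; total weight 1+2+4+6 = 13.

13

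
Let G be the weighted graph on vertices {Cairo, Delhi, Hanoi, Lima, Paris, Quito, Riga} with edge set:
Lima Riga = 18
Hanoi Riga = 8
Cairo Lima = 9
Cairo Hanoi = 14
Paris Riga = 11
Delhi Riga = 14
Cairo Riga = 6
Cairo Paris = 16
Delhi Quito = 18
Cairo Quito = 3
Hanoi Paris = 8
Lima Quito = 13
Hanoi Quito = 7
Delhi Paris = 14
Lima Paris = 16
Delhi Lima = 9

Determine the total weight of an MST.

42

Prim, starting at Cairo.
Step 1: cheapest edge leaving the tree is Cairo Quito (3); add Quito.
Step 2: cheapest edge leaving the tree is Cairo Riga (6); add Riga.
Step 3: cheapest edge leaving the tree is Hanoi Quito (7); add Hanoi.
Step 4: cheapest edge leaving the tree is Hanoi Paris (8); add Paris.
Step 5: cheapest edge leaving the tree is Cairo Lima (9); add Lima.
Step 6: cheapest edge leaving the tree is Delhi Lima (9); add Delhi.
MST edges: Cairo Quito, Cairo Riga, Hanoi Quito, Hanoi Paris, Cairo Lima, Delhi Lima; total weight 3+6+7+8+9+9 = 42.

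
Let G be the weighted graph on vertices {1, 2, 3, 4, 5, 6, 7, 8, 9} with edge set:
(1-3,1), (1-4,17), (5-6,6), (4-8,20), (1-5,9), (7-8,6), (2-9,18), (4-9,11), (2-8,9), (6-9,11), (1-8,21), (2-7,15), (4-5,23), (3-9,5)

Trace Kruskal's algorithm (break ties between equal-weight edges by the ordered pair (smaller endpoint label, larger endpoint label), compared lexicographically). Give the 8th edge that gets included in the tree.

Kruskal: consider edges lightest-first.
1-3 (1): add — endpoints in different components.
3-9 (5): add — endpoints in different components.
5-6 (6): add — endpoints in different components.
7-8 (6): add — endpoints in different components.
1-5 (9): add — endpoints in different components.
2-8 (9): add — endpoints in different components.
4-9 (11): add — endpoints in different components.
6-9 (11): skip — 6 and 9 already connected.
2-7 (15): skip — 2 and 7 already connected.
1-4 (17): skip — 1 and 4 already connected.
2-9 (18): add — endpoints in different components.
The 8th edge added is 2-9.

2-9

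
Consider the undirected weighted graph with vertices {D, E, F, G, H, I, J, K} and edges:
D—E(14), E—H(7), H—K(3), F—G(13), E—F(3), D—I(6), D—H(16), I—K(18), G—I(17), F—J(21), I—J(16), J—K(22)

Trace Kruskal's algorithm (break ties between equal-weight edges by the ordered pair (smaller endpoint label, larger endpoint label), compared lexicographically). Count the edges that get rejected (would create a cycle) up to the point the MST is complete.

1

Sort edges by weight, then run Kruskal:
E—F (3): add — endpoints in different components.
H—K (3): add — endpoints in different components.
D—I (6): add — endpoints in different components.
E—H (7): add — endpoints in different components.
F—G (13): add — endpoints in different components.
D—E (14): add — endpoints in different components.
D—H (16): skip — D and H already connected.
I—J (16): add — endpoints in different components.
Edges rejected before the tree was complete: 1.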